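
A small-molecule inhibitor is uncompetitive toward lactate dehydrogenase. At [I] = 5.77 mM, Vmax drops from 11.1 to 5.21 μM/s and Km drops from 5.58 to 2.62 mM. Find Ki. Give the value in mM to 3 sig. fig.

Uncompetitive: Vmax,app = Vmax/α (and Km,app = Km/α) with α = 1 + [I]/Ki.
α = Vmax/Vmax,app = 11.1/5.21 = 2.131.
Since α = 1 + [I]/Ki, [I]/Ki = 2.131 − 1 = 1.131 and Ki = 5.77/1.131 = 5.10 mM.

5.10 mM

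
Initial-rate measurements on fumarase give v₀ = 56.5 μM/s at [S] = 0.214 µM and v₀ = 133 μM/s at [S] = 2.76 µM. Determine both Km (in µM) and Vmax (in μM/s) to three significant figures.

Km = 0.354 µM; Vmax = 150 μM/s

In reciprocal form, 1/v = (Km/Vmax)·(1/[S]) + 1/Vmax. The two points give (1/[S], 1/v) = (4.673, 0.01770) and (0.3623, 0.007519).
Slope = (0.01770 − 0.007519)/(4.673 − 0.3623) = 0.002362; intercept = 0.01770 − 0.002362×4.673 = 0.006663.
Vmax = 1/intercept = 150 μM/s; Km = slope × Vmax = 0.002362 × 150 = 0.354 µM.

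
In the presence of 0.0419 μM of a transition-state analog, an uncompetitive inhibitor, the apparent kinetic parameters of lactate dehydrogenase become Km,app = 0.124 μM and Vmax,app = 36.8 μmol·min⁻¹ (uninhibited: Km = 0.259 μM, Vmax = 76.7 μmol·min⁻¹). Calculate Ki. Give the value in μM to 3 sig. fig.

Uncompetitive: Vmax,app = Vmax/α (and Km,app = Km/α) with α = 1 + [I]/Ki.
α = Vmax/Vmax,app = 76.7/36.8 = 2.084.
Since α = 1 + [I]/Ki, [I]/Ki = 2.084 − 1 = 1.084 and Ki = 0.0419/1.084 = 0.0386 μM.

0.0386 μM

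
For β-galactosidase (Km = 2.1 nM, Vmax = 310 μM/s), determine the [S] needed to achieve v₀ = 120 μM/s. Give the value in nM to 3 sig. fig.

The required fractional saturation is v/Vmax = 120/310 = 0.3871.
Then [S]/(Km+[S]) = 0.3871 ⇒ [S] = 2.1 × 0.3871/(1 − 0.3871) = 1.33 nM.

1.33 nM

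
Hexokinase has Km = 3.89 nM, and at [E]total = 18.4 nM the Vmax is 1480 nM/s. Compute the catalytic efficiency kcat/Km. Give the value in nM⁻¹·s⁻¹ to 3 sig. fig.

kcat = Vmax/[E]total = 1480/18.4 = 80.4 s⁻¹.
kcat/Km = 80.4/3.89 = 20.7 nM⁻¹·s⁻¹.

20.7 nM⁻¹·s⁻¹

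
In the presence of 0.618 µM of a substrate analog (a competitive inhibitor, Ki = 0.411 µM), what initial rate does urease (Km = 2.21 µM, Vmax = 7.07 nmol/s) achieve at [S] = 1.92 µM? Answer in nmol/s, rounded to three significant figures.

1.82 nmol/s

α = 1 + [I]/Ki = 1 + 0.618/0.411 = 2.504.
For a competitive inhibitor, Vmax is unchanged and the apparent Km becomes α·Km: Km,app = 5.53 µM, Vmax,app = 7.07 nmol/s.
v = Vmax,app·[S]/(Km,app + [S]) = 7.07 × 1.92/(5.53 + 1.92) = 1.82 nmol/s.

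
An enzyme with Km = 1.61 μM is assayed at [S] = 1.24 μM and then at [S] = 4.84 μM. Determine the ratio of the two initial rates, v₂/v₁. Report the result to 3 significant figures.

Since Vmax cancels, v₂/v₁ = [S]₂(Km+[S]₁) / [S]₁(Km+[S]₂).
= 4.84×(1.61+1.24) / (1.24×(1.61+4.84)) = 13.79/7.998 = 1.72.

1.72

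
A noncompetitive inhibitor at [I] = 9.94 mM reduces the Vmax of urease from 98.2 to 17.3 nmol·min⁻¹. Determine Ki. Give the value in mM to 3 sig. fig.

Noncompetitive: Vmax,app = Vmax/α with α = 1 + [I]/Ki.
α = Vmax/Vmax,app = 98.2/17.3 = 5.676.
Since α = 1 + [I]/Ki, [I]/Ki = 5.676 − 1 = 4.676 and Ki = 9.94/4.676 = 2.13 mM.

2.13 mM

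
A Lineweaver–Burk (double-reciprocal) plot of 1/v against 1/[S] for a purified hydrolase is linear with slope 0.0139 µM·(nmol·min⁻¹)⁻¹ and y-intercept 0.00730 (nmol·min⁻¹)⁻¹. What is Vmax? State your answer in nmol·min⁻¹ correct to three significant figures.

The y-intercept of a Lineweaver–Burk plot equals 1/Vmax, so Vmax = 1/0.00730 = 137 nmol·min⁻¹.

137 nmol·min⁻¹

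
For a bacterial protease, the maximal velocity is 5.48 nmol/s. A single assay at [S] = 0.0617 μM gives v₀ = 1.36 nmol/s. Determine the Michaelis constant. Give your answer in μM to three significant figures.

v/Vmax = 1.36/5.48 = 0.2482 = [S]/(Km+[S]).
So Km + [S] = [S]/0.2482 = 0.2486 μM, giving Km = 0.2486 − 0.0617 = 0.187 μM.

0.187 μM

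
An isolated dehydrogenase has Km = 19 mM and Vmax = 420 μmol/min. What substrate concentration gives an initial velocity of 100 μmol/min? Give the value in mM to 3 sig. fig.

5.94 mM

Rearranging v = Vmax[S]/(Km+[S]) gives [S] = Km·v/(Vmax − v).
[S] = 19 × 100 / (420 − 100) = 1900/320.0 = 5.94 mM.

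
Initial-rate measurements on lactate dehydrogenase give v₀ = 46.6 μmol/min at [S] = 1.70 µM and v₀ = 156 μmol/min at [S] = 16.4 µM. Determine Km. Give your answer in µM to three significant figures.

6.11 µM

In reciprocal form, 1/v = (Km/Vmax)·(1/[S]) + 1/Vmax. The two points give (1/[S], 1/v) = (0.5882, 0.02146) and (0.06098, 0.006410).
Slope = (0.02146 − 0.006410)/(0.5882 − 0.06098) = 0.02854; intercept = 0.02146 − 0.02854×0.5882 = 0.004670.
Vmax = 1/intercept = 214 μmol/min; Km = slope × Vmax = 0.02854 × 214 = 6.11 µM.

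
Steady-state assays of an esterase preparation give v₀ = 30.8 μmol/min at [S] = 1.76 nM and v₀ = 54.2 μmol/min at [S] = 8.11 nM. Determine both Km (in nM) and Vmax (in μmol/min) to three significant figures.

Km = 2.16 nM; Vmax = 68.7 μmol/min

From v = Vmax[S]/(Km+[S]), each point gives Vmax = v(Km+[S])/[S].
Equating: 30.8(Km+1.76)/1.76 = 54.2(Km+8.11)/8.11.
17.50·Km + 30.8 = 6.683·Km + 54.2, so (17.50 − 6.683)·Km = 54.2 − 30.8.
Km = 23.40/10.82 = 2.16 nM; then Vmax = 30.8(2.16+1.76)/1.76 = 68.7 μmol/min.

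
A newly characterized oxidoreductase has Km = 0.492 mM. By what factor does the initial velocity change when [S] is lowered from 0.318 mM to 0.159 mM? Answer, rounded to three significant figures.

0.622

Since Vmax cancels, v₂/v₁ = [S]₂(Km+[S]₁) / [S]₁(Km+[S]₂).
= 0.159×(0.492+0.318) / (0.318×(0.492+0.159)) = 0.1288/0.2070 = 0.622.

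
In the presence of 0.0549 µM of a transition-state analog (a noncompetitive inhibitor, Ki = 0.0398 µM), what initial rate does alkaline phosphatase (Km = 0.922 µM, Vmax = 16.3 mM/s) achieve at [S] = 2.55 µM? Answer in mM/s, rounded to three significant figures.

With α = 1 + [I]/Ki = 1 + 0.0549/0.0398 = 2.379, the noncompetitive rate law is v = (Vmax/α)·[S] / (Km + [S]).
v = (16.3/2.379)×2.55 / (0.922 + 2.55) = 17.47/3.472 = 5.03 mM/s.

5.03 mM/s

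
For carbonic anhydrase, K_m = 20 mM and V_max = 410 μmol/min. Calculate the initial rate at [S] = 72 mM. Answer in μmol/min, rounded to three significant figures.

321 μmol/min

[S]/(Km+[S]) = 72/92.00 = 0.7826, the fractional saturation.
v = 0.7826 × Vmax = 0.7826 × 410 = 321 μmol/min.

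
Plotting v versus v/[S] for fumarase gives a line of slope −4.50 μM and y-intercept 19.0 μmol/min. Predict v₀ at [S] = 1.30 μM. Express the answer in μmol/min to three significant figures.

In the Eadie–Hofstee form v = Vmax − Km·(v/[S]), the slope is −Km and the intercept is Vmax, so Km = 4.50 μM and Vmax = 19.0 μmol/min.
v = 19.0 × 1.30/(4.50 + 1.30) = 4.26 μmol/min.

4.26 μmol/min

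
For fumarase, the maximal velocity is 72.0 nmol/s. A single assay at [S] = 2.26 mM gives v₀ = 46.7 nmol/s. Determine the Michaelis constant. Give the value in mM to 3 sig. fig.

1.22 mM

v/Vmax = 46.7/72.0 = 0.6486 = [S]/(Km+[S]).
So Km + [S] = [S]/0.6486 = 3.484 mM, giving Km = 3.484 − 2.26 = 1.22 mM.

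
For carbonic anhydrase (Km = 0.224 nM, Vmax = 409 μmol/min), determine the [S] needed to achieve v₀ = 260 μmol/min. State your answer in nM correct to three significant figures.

Rearranging v = Vmax[S]/(Km+[S]) gives [S] = Km·v/(Vmax − v).
[S] = 0.224 × 260 / (409 − 260) = 58.24/149.0 = 0.391 nM.

0.391 nM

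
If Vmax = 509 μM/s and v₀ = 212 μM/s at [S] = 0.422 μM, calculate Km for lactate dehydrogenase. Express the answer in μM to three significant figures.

0.591 μM

From v = Vmax[S]/(Km+[S]), Km = [S](Vmax − v)/v.
Km = 0.422 × (509 − 212) / 212 = 125.3/212 = 0.591 μM.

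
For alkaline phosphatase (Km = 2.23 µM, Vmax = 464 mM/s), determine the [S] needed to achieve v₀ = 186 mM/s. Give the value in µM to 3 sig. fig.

1.49 µM

Rearranging v = Vmax[S]/(Km+[S]) gives [S] = Km·v/(Vmax − v).
[S] = 2.23 × 186 / (464 − 186) = 414.8/278.0 = 1.49 µM.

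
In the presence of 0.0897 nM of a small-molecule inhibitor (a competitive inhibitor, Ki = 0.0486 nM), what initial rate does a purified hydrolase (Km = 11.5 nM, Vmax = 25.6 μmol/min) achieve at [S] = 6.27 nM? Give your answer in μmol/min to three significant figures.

4.12 μmol/min

With α = 1 + [I]/Ki = 1 + 0.0897/0.0486 = 2.846, the competitive rate law is v = Vmax[S] / (αKm + [S]).
v = 25.6×6.27 / (2.846×11.5 + 6.27) = 160.5/39.00 = 4.12 μmol/min.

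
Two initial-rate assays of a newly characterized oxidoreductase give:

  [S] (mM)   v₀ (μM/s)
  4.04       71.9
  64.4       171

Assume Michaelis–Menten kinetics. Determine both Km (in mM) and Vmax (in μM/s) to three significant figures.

From v = Vmax[S]/(Km+[S]), each point gives Vmax = v(Km+[S])/[S].
Equating: 71.9(Km+4.04)/4.04 = 171(Km+64.4)/64.4.
17.80·Km + 71.9 = 2.655·Km + 171, so (17.80 − 2.655)·Km = 171 − 71.9.
Km = 99.10/15.14 = 6.54 mM; then Vmax = 71.9(6.54+4.04)/4.04 = 188 μM/s.

Km = 6.54 mM; Vmax = 188 μM/s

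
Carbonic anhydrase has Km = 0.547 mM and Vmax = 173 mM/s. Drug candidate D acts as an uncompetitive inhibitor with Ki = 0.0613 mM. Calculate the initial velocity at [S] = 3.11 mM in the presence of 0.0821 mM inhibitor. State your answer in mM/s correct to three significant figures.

68.8 mM/s

With α = 1 + [I]/Ki = 1 + 0.0821/0.0613 = 2.339, the uncompetitive rate law is v = (Vmax/α)·[S] / (Km/α + [S]).
v = (173/2.339)×3.11 / (0.547/2.339 + 3.11) = 230.0/3.344 = 68.8 mM/s.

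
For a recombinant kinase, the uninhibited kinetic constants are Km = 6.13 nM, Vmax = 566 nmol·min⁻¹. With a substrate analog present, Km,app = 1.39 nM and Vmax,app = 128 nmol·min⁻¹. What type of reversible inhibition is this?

uncompetitive

Both Km and Vmax decrease by the same factor (~4.41-fold) — characteristic of uncompetitive inhibition.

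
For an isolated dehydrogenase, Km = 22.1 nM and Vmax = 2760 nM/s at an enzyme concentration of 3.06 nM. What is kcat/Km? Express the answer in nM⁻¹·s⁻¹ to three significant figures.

kcat = Vmax/[E]total = 2760/3.06 = 902 s⁻¹.
kcat/Km = 902/22.1 = 40.8 nM⁻¹·s⁻¹.

40.8 nM⁻¹·s⁻¹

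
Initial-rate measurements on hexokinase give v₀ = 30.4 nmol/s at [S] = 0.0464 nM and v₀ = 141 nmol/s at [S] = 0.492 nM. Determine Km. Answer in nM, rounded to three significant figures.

In reciprocal form, 1/v = (Km/Vmax)·(1/[S]) + 1/Vmax. The two points give (1/[S], 1/v) = (21.55, 0.03289) and (2.033, 0.007092).
Slope = (0.03289 − 0.007092)/(21.55 − 2.033) = 0.001322; intercept = 0.03289 − 0.001322×21.55 = 0.004405.
Vmax = 1/intercept = 227 nmol/s; Km = slope × Vmax = 0.001322 × 227 = 0.300 nM.

0.300 nM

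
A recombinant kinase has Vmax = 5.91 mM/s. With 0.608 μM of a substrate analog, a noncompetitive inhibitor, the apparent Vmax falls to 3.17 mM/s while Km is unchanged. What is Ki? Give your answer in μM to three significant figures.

0.703 μM

Noncompetitive: Vmax,app = Vmax/α with α = 1 + [I]/Ki.
α = Vmax/Vmax,app = 5.91/3.17 = 1.864.
Ki = [I]/(α − 1) = 0.608/0.8644 = 0.703 μM.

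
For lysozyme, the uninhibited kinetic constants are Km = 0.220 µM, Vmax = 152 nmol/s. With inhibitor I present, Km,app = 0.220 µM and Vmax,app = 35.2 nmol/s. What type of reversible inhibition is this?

noncompetitive

Vmax decreases (152 → 35.2 nmol/s) while Km is unchanged — pure noncompetitive inhibition.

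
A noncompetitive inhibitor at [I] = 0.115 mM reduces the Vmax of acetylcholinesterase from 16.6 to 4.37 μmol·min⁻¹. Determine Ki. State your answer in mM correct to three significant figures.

0.0411 mM

Noncompetitive: Vmax,app = Vmax/α with α = 1 + [I]/Ki.
α = Vmax/Vmax,app = 16.6/4.37 = 3.799.
Since α = 1 + [I]/Ki, [I]/Ki = 3.799 − 1 = 2.799 and Ki = 0.115/2.799 = 0.0411 mM.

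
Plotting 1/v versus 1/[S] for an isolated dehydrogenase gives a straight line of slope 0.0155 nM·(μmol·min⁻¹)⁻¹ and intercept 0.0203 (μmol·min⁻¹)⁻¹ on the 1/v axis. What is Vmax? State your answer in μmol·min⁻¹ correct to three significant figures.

The y-intercept of a Lineweaver–Burk plot equals 1/Vmax, so Vmax = 1/0.0203 = 49.3 μmol·min⁻¹.

49.3 μmol·min⁻¹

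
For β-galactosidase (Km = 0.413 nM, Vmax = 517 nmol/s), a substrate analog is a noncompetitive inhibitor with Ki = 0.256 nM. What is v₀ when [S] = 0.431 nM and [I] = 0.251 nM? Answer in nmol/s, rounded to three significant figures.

With α = 1 + [I]/Ki = 1 + 0.251/0.256 = 1.980, the noncompetitive rate law is v = (Vmax/α)·[S] / (Km + [S]).
v = (517/1.980)×0.431 / (0.413 + 0.431) = 112.5/0.8440 = 133 nmol/s.

133 nmol/s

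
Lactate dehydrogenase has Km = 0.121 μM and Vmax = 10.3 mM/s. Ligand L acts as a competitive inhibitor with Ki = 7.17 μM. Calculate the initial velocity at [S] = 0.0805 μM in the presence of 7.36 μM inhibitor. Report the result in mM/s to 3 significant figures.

2.55 mM/s

With α = 1 + [I]/Ki = 1 + 7.36/7.17 = 2.026, the competitive rate law is v = Vmax[S] / (αKm + [S]).
v = 10.3×0.0805 / (2.026×0.121 + 0.0805) = 0.8292/0.3257 = 2.55 mM/s.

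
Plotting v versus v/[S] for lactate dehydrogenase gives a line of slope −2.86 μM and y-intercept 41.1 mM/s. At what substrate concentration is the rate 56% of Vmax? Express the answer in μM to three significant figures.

The Eadie–Hofstee slope gives Km = 2.86 μM (slope = −Km).
v/Vmax = [S]/(Km+[S]) = 0.56 ⇒ [S] = Km·0.56/(1−0.56) = 2.86 × 1.273 = 3.64 μM.

3.64 μM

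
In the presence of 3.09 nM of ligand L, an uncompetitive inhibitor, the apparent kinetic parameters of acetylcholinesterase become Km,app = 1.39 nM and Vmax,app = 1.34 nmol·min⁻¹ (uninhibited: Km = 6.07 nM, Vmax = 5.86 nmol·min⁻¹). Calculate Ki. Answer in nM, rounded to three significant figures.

0.916 nM

Uncompetitive: Vmax,app = Vmax/α (and Km,app = Km/α) with α = 1 + [I]/Ki.
α = Vmax/Vmax,app = 5.86/1.34 = 4.373.
Since α = 1 + [I]/Ki, [I]/Ki = 4.373 − 1 = 3.373 and Ki = 3.09/3.373 = 0.916 nM.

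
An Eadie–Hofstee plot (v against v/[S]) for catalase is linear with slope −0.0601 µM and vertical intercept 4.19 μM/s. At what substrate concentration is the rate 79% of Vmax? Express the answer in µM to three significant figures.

0.226 µM

The Eadie–Hofstee slope gives Km = 0.0601 µM (slope = −Km).
v/Vmax = [S]/(Km+[S]) = 0.79 ⇒ [S] = Km·0.79/(1−0.79) = 0.0601 × 3.762 = 0.226 µM.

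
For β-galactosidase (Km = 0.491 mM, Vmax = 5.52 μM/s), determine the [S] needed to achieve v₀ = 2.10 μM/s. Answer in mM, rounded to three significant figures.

0.301 mM

The required fractional saturation is v/Vmax = 2.10/5.52 = 0.3804.
Then [S]/(Km+[S]) = 0.3804 ⇒ [S] = 0.491 × 0.3804/(1 − 0.3804) = 0.301 mM.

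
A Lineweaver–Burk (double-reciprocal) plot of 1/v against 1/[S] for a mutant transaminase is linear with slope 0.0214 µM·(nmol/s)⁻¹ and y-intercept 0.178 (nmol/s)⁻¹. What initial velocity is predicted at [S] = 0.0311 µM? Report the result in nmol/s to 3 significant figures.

1.15 nmol/s

The y-intercept is 1/Vmax, so Vmax = 1/0.178 = 5.62 nmol/s.
The slope is Km/Vmax, so Km = 0.0214 × 5.62 = 0.120 µM.
Then v = 5.62 × 0.0311/(0.120 + 0.0311) = 1.15 nmol/s.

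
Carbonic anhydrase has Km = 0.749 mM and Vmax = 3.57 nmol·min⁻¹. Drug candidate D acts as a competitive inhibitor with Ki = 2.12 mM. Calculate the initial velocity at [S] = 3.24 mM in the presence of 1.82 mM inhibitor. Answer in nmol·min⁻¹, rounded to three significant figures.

2.50 nmol·min⁻¹

With α = 1 + [I]/Ki = 1 + 1.82/2.12 = 1.858, the competitive rate law is v = Vmax[S] / (αKm + [S]).
v = 3.57×3.24 / (1.858×0.749 + 3.24) = 11.57/4.632 = 2.50 nmol·min⁻¹.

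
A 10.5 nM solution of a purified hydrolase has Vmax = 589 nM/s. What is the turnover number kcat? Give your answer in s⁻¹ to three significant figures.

kcat = Vmax/[E]total = 589 nM/s / 10.5 nM = 56.1 s⁻¹.

56.1 s⁻¹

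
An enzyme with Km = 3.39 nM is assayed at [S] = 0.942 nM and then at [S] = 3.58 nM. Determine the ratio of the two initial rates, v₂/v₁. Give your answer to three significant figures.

2.36

Since Vmax cancels, v₂/v₁ = [S]₂(Km+[S]₁) / [S]₁(Km+[S]₂).
= 3.58×(3.39+0.942) / (0.942×(3.39+3.58)) = 15.51/6.566 = 2.36.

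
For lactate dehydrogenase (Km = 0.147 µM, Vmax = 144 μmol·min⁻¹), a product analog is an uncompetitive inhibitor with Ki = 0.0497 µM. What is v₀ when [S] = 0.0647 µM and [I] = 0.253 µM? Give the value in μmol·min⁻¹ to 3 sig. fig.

17.2 μmol·min⁻¹

With α = 1 + [I]/Ki = 1 + 0.253/0.0497 = 6.091, the uncompetitive rate law is v = (Vmax/α)·[S] / (Km/α + [S]).
v = (144/6.091)×0.0647 / (0.147/6.091 + 0.0647) = 1.530/0.08884 = 17.2 μmol·min⁻¹.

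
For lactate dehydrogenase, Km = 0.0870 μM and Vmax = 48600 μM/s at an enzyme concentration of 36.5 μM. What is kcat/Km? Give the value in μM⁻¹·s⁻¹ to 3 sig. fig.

kcat = Vmax/[E]total = 48600/36.5 = 1330 s⁻¹.
kcat/Km = 1330/0.0870 = 15300 μM⁻¹·s⁻¹.

15300 μM⁻¹·s⁻¹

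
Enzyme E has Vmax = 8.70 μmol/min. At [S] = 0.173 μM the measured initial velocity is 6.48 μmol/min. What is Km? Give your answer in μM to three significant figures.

0.0593 μM

v/Vmax = 6.48/8.70 = 0.7448 = [S]/(Km+[S]).
So Km + [S] = [S]/0.7448 = 0.2323 μM, giving Km = 0.2323 − 0.173 = 0.0593 μM.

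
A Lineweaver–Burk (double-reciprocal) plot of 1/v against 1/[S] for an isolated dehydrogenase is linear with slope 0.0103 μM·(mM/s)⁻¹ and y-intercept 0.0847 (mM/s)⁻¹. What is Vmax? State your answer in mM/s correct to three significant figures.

The y-intercept of a Lineweaver–Burk plot equals 1/Vmax, so Vmax = 1/0.0847 = 11.8 mM/s.

11.8 mM/s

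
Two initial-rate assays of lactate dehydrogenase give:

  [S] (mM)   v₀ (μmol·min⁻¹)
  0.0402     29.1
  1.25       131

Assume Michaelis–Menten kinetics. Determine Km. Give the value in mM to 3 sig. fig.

0.165 mM

From v = Vmax[S]/(Km+[S]), each point gives Vmax = v(Km+[S])/[S].
Equating: 29.1(Km+0.0402)/0.0402 = 131(Km+1.25)/1.25.
723.9·Km + 29.1 = 104.8·Km + 131, so (723.9 − 104.8)·Km = 131 − 29.1.
Km = 101.9/619.1 = 0.165 mM; then Vmax = 29.1(0.165+0.0402)/0.0402 = 148 μmol·min⁻¹.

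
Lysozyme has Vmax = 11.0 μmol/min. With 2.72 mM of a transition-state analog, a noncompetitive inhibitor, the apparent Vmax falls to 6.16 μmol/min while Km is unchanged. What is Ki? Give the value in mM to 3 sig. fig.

3.46 mM

Noncompetitive: Vmax,app = Vmax/α with α = 1 + [I]/Ki.
α = Vmax/Vmax,app = 11.0/6.16 = 1.786.
Ki = [I]/(α − 1) = 2.72/0.7857 = 3.46 mM.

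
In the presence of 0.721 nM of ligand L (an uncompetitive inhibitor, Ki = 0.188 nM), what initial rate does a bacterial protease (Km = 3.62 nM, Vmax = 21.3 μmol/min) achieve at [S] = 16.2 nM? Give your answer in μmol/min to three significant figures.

With α = 1 + [I]/Ki = 1 + 0.721/0.188 = 4.835, the uncompetitive rate law is v = (Vmax/α)·[S] / (Km/α + [S]).
v = (21.3/4.835)×16.2 / (3.62/4.835 + 16.2) = 71.37/16.95 = 4.21 μmol/min.

4.21 μmol/min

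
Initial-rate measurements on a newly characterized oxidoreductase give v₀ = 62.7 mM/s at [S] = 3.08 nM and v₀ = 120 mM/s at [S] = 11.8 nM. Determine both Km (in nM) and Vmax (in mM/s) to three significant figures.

Km = 5.62 nM; Vmax = 177 mM/s

From v = Vmax[S]/(Km+[S]), each point gives Vmax = v(Km+[S])/[S].
Equating: 62.7(Km+3.08)/3.08 = 120(Km+11.8)/11.8.
20.36·Km + 62.7 = 10.17·Km + 120, so (20.36 − 10.17)·Km = 120 − 62.7.
Km = 57.30/10.19 = 5.62 nM; then Vmax = 62.7(5.62+3.08)/3.08 = 177 mM/s.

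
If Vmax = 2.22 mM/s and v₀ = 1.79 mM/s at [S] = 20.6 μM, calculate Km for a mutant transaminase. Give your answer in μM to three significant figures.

4.95 μM

From v = Vmax[S]/(Km+[S]), Km = [S](Vmax − v)/v.
Km = 20.6 × (2.22 − 1.79) / 1.79 = 8.858/1.79 = 4.95 μM.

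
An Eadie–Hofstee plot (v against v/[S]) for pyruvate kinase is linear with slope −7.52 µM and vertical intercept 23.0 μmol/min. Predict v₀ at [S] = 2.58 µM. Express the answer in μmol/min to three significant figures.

5.88 μmol/min

In the Eadie–Hofstee form v = Vmax − Km·(v/[S]), the slope is −Km and the intercept is Vmax, so Km = 7.52 µM and Vmax = 23.0 μmol/min.
v = 23.0 × 2.58/(7.52 + 2.58) = 5.88 μmol/min.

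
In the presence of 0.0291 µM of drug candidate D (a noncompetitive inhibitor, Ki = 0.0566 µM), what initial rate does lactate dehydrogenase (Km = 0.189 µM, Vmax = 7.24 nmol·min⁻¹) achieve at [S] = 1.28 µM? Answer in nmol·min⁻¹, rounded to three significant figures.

4.17 nmol·min⁻¹

α = 1 + [I]/Ki = 1 + 0.0291/0.0566 = 1.514.
For a noncompetitive inhibitor, Vmax is reduced to Vmax/α while Km is unchanged: Km,app = 0.189 µM, Vmax,app = 4.78 nmol·min⁻¹.
v = Vmax,app·[S]/(Km,app + [S]) = 4.78 × 1.28/(0.189 + 1.28) = 4.17 nmol·min⁻¹.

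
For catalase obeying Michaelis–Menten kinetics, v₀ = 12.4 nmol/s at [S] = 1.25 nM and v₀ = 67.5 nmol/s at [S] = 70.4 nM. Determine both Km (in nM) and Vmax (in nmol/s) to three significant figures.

From v = Vmax[S]/(Km+[S]), each point gives Vmax = v(Km+[S])/[S].
Equating: 12.4(Km+1.25)/1.25 = 67.5(Km+70.4)/70.4.
9.920·Km + 12.4 = 0.9588·Km + 67.5, so (9.920 − 0.9588)·Km = 67.5 − 12.4.
Km = 55.10/8.961 = 6.15 nM; then Vmax = 12.4(6.15+1.25)/1.25 = 73.4 nmol/s.

Km = 6.15 nM; Vmax = 73.4 nmol/s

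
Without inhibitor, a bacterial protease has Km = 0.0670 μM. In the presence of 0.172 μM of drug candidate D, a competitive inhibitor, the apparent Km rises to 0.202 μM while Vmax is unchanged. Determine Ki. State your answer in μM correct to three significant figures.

Competitive: Km,app = α·Km with α = 1 + [I]/Ki.
α = Km,app/Km = 0.202/0.0670 = 3.015.
Ki = [I]/(α − 1) = 0.172/2.015 = 0.0854 μM.

0.0854 μM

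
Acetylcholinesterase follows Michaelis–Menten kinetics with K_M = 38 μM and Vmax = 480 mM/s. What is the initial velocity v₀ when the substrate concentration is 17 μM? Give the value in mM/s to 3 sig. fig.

148 mM/s

v = Vmax·[S]/(Km + [S]) = 480 × 17 / (38 + 17)
  = 8160 / 55.00 = 148 mM/s.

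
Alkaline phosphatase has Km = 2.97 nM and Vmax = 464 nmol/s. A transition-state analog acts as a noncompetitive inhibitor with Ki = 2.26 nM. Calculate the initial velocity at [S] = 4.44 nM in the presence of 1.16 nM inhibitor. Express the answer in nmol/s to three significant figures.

184 nmol/s

With α = 1 + [I]/Ki = 1 + 1.16/2.26 = 1.513, the noncompetitive rate law is v = (Vmax/α)·[S] / (Km + [S]).
v = (464/1.513)×4.44 / (2.97 + 4.44) = 1361/7.410 = 184 nmol/s.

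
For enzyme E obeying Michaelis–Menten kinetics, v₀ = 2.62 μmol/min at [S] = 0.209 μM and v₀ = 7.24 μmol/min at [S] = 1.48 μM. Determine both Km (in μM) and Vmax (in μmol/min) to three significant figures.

Km = 0.604 μM; Vmax = 10.2 μmol/min

From v = Vmax[S]/(Km+[S]), each point gives Vmax = v(Km+[S])/[S].
Equating: 2.62(Km+0.209)/0.209 = 7.24(Km+1.48)/1.48.
12.54·Km + 2.62 = 4.892·Km + 7.24, so (12.54 − 4.892)·Km = 7.24 − 2.62.
Km = 4.620/7.644 = 0.604 μM; then Vmax = 2.62(0.604+0.209)/0.209 = 10.2 μmol/min.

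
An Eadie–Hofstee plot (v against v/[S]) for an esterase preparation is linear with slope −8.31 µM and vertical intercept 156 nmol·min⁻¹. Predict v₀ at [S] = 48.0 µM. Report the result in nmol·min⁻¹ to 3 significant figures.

In the Eadie–Hofstee form v = Vmax − Km·(v/[S]), the slope is −Km and the intercept is Vmax, so Km = 8.31 µM and Vmax = 156 nmol·min⁻¹.
v = 156 × 48.0/(8.31 + 48.0) = 133 nmol·min⁻¹.

133 nmol·min⁻¹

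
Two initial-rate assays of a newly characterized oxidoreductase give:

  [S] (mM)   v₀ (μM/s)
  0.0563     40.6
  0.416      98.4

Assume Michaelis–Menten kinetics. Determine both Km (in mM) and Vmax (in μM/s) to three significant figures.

Km = 0.119 mM; Vmax = 127 μM/s

From v = Vmax[S]/(Km+[S]), each point gives Vmax = v(Km+[S])/[S].
Equating: 40.6(Km+0.0563)/0.0563 = 98.4(Km+0.416)/0.416.
721.1·Km + 40.6 = 236.5·Km + 98.4, so (721.1 − 236.5)·Km = 98.4 − 40.6.
Km = 57.80/484.6 = 0.119 mM; then Vmax = 40.6(0.119+0.0563)/0.0563 = 127 μM/s.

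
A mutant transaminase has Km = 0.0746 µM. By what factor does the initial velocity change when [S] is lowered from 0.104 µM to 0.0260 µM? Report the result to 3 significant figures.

The fractional saturations are [S]/(Km+[S]) = 0.104/0.1786 = 0.5823 and 0.0260/0.1006 = 0.2584.
v₂/v₁ is just their ratio: 0.2584/0.5823 = 0.444.

0.444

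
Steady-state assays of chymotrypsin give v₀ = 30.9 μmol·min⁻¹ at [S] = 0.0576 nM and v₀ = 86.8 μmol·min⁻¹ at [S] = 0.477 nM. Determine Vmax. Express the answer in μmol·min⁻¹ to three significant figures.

115 μmol·min⁻¹

From v = Vmax[S]/(Km+[S]), each point gives Vmax = v(Km+[S])/[S].
Equating: 30.9(Km+0.0576)/0.0576 = 86.8(Km+0.477)/0.477.
536.5·Km + 30.9 = 182.0·Km + 86.8, so (536.5 − 182.0)·Km = 86.8 − 30.9.
Km = 55.90/354.5 = 0.158 nM; then Vmax = 30.9(0.158+0.0576)/0.0576 = 115 μmol·min⁻¹.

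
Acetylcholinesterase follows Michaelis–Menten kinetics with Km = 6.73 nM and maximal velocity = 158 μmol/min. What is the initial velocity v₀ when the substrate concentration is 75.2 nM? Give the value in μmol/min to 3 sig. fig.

145 μmol/min

v = Vmax·[S]/(Km + [S]) = 158 × 75.2 / (6.73 + 75.2)
  = 11880 / 81.93 = 145 μmol/min.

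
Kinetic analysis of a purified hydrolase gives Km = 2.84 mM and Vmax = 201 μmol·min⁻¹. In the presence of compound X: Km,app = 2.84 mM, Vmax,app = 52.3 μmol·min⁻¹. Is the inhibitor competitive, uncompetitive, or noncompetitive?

Vmax decreases (201 → 52.3 μmol·min⁻¹) while Km is unchanged — pure noncompetitive inhibition.

noncompetitive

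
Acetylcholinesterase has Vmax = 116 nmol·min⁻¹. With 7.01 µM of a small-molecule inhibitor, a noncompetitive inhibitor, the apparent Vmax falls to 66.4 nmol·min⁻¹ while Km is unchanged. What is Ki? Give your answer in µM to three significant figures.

9.38 µM

Noncompetitive: Vmax,app = Vmax/α with α = 1 + [I]/Ki.
α = Vmax/Vmax,app = 116/66.4 = 1.747.
Since α = 1 + [I]/Ki, [I]/Ki = 1.747 − 1 = 0.7470 and Ki = 7.01/0.7470 = 9.38 µM.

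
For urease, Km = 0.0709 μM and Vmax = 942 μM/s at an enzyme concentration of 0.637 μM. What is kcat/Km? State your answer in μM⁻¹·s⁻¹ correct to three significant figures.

kcat = Vmax/[E]total = 942/0.637 = 1480 s⁻¹.
kcat/Km = 1480/0.0709 = 20900 μM⁻¹·s⁻¹.

20900 μM⁻¹·s⁻¹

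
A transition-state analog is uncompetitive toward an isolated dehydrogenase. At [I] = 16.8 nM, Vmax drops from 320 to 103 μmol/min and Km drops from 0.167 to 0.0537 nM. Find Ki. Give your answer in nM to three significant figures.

Uncompetitive: Vmax,app = Vmax/α (and Km,app = Km/α) with α = 1 + [I]/Ki.
α = Vmax/Vmax,app = 320/103 = 3.107.
Ki = [I]/(α − 1) = 16.8/2.107 = 7.97 nM.

7.97 nM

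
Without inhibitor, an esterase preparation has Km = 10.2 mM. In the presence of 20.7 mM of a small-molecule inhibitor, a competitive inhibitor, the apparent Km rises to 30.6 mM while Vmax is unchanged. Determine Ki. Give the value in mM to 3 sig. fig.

Competitive: Km,app = α·Km with α = 1 + [I]/Ki.
α = Km,app/Km = 30.6/10.2 = 3.000.
Since α = 1 + [I]/Ki, [I]/Ki = 3.000 − 1 = 2.000 and Ki = 20.7/2.000 = 10.3 mM.

10.3 mM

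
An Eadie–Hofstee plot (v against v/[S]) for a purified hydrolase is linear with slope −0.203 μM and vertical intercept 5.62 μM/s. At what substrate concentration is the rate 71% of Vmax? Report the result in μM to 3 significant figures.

0.497 μM

The Eadie–Hofstee slope gives Km = 0.203 μM (slope = −Km).
v/Vmax = [S]/(Km+[S]) = 0.71 ⇒ [S] = Km·0.71/(1−0.71) = 0.203 × 2.448 = 0.497 μM.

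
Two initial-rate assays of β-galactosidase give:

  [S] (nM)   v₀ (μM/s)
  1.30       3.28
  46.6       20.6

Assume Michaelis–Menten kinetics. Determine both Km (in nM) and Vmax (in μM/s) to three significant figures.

Km = 8.32 nM; Vmax = 24.3 μM/s

In reciprocal form, 1/v = (Km/Vmax)·(1/[S]) + 1/Vmax. The two points give (1/[S], 1/v) = (0.7692, 0.3049) and (0.02146, 0.04854).
Slope = (0.3049 − 0.04854)/(0.7692 − 0.02146) = 0.3428; intercept = 0.3049 − 0.3428×0.7692 = 0.04119.
Vmax = 1/intercept = 24.3 μM/s; Km = slope × Vmax = 0.3428 × 24.3 = 8.32 nM.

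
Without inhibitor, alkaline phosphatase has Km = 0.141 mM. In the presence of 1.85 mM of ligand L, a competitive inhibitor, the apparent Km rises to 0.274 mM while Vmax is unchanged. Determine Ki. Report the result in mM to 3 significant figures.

Competitive: Km,app = α·Km with α = 1 + [I]/Ki.
α = Km,app/Km = 0.274/0.141 = 1.943.
Since α = 1 + [I]/Ki, [I]/Ki = 1.943 − 1 = 0.9433 and Ki = 1.85/0.9433 = 1.96 mM.

1.96 mM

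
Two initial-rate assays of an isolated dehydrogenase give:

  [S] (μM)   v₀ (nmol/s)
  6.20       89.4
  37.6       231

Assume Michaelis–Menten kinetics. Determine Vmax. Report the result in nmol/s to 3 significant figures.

336 nmol/s

From v = Vmax[S]/(Km+[S]), each point gives Vmax = v(Km+[S])/[S].
Equating: 89.4(Km+6.20)/6.20 = 231(Km+37.6)/37.6.
14.42·Km + 89.4 = 6.144·Km + 231, so (14.42 − 6.144)·Km = 231 − 89.4.
Km = 141.6/8.276 = 17.1 μM; then Vmax = 89.4(17.1+6.20)/6.20 = 336 nmol/s.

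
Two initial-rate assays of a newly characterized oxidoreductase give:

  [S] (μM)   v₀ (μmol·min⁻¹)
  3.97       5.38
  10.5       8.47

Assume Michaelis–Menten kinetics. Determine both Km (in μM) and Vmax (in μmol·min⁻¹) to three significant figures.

From v = Vmax[S]/(Km+[S]), each point gives Vmax = v(Km+[S])/[S].
Equating: 5.38(Km+3.97)/3.97 = 8.47(Km+10.5)/10.5.
1.355·Km + 5.38 = 0.8067·Km + 8.47, so (1.355 − 0.8067)·Km = 8.47 − 5.38.
Km = 3.090/0.5485 = 5.63 μM; then Vmax = 5.38(5.63+3.97)/3.97 = 13.0 μmol·min⁻¹.

Km = 5.63 μM; Vmax = 13.0 μmol·min⁻¹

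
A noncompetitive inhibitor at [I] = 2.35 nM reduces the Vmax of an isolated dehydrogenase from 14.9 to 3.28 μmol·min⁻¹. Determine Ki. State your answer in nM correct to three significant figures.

Noncompetitive: Vmax,app = Vmax/α with α = 1 + [I]/Ki.
α = Vmax/Vmax,app = 14.9/3.28 = 4.543.
Since α = 1 + [I]/Ki, [I]/Ki = 4.543 − 1 = 3.543 and Ki = 2.35/3.543 = 0.663 nM.

0.663 nM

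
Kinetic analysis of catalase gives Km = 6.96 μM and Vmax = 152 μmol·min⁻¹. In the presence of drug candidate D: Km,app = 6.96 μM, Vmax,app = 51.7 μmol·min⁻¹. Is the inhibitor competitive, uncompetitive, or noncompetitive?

noncompetitive

Vmax decreases (152 → 51.7 μmol·min⁻¹) while Km is unchanged — pure noncompetitive inhibition.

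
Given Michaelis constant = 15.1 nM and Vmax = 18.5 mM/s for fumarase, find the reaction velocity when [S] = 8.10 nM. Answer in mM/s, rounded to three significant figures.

[S]/(Km+[S]) = 8.10/23.20 = 0.3491, the fractional saturation.
v = 0.3491 × Vmax = 0.3491 × 18.5 = 6.46 mM/s.

6.46 mM/s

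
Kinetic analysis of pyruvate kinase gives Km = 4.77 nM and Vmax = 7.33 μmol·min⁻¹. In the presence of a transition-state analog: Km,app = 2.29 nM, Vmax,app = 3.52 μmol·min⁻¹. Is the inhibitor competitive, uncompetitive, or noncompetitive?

uncompetitive

Both Km and Vmax decrease by the same factor (~2.08-fold) — characteristic of uncompetitive inhibition.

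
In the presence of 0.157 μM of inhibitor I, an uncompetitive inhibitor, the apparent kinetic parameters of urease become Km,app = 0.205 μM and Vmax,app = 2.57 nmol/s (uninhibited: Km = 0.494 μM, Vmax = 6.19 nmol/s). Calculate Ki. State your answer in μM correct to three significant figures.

0.111 μM

Uncompetitive: Vmax,app = Vmax/α (and Km,app = Km/α) with α = 1 + [I]/Ki.
α = Vmax/Vmax,app = 6.19/2.57 = 2.409.
Since α = 1 + [I]/Ki, [I]/Ki = 2.409 − 1 = 1.409 and Ki = 0.157/1.409 = 0.111 μM.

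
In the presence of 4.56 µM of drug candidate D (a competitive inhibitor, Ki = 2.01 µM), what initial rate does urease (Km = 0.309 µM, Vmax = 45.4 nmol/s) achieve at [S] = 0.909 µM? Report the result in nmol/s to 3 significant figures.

21.5 nmol/s

With α = 1 + [I]/Ki = 1 + 4.56/2.01 = 3.269, the competitive rate law is v = Vmax[S] / (αKm + [S]).
v = 45.4×0.909 / (3.269×0.309 + 0.909) = 41.27/1.919 = 21.5 nmol/s.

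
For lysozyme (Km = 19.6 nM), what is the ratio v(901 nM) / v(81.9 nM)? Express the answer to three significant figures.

1.21

The fractional saturations are [S]/(Km+[S]) = 81.9/101.5 = 0.8069 and 901/920.6 = 0.9787.
v₂/v₁ is just their ratio: 0.9787/0.8069 = 1.21.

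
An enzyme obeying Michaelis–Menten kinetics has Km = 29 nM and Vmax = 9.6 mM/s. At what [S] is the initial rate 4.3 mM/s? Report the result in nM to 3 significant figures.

23.5 nM

Rearranging v = Vmax[S]/(Km+[S]) gives [S] = Km·v/(Vmax − v).
[S] = 29 × 4.3 / (9.6 − 4.3) = 124.7/5.300 = 23.5 nM.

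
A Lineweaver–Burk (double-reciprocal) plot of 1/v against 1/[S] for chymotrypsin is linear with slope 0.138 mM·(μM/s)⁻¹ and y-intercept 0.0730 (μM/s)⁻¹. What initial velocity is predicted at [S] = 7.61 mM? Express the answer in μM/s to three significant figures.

11.0 μM/s

The y-intercept is 1/Vmax, so Vmax = 1/0.0730 = 13.7 μM/s.
The slope is Km/Vmax, so Km = 0.138 × 13.7 = 1.89 mM.
Then v = 13.7 × 7.61/(1.89 + 7.61) = 11.0 μM/s.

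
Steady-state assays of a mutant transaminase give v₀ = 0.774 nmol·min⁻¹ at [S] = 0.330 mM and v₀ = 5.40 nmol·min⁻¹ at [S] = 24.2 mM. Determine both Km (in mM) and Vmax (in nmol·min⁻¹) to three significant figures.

Km = 2.18 mM; Vmax = 5.89 nmol·min⁻¹

In reciprocal form, 1/v = (Km/Vmax)·(1/[S]) + 1/Vmax. The two points give (1/[S], 1/v) = (3.030, 1.292) and (0.04132, 0.1852).
Slope = (1.292 − 0.1852)/(3.030 − 0.04132) = 0.3703; intercept = 1.292 − 0.3703×3.030 = 0.1699.
Vmax = 1/intercept = 5.89 nmol·min⁻¹; Km = slope × Vmax = 0.3703 × 5.89 = 2.18 mM.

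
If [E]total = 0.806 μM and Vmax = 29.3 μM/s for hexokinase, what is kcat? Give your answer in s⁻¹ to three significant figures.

kcat = Vmax/[E]total = 29.3 μM/s / 0.806 μM = 36.4 s⁻¹.

36.4 s⁻¹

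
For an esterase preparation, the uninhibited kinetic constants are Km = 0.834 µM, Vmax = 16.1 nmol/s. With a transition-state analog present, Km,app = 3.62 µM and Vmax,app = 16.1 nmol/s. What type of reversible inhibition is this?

Km increases (0.834 → 3.62 µM) while Vmax is unchanged — the hallmark of competitive inhibition.

competitive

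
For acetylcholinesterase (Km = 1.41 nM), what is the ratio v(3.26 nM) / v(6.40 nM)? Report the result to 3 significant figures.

The fractional saturations are [S]/(Km+[S]) = 6.40/7.810 = 0.8195 and 3.26/4.670 = 0.6981.
v₂/v₁ is just their ratio: 0.6981/0.8195 = 0.852.

0.852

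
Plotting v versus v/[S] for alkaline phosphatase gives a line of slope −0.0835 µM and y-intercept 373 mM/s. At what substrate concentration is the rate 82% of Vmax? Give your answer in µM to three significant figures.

The Eadie–Hofstee slope gives Km = 0.0835 µM (slope = −Km).
v/Vmax = [S]/(Km+[S]) = 0.82 ⇒ [S] = Km·0.82/(1−0.82) = 0.0835 × 4.556 = 0.380 µM.

0.380 µM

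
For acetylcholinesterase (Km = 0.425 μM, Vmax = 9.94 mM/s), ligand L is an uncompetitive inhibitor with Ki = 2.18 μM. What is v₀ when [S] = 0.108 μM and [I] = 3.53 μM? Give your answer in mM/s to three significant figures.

1.52 mM/s

α = 1 + [I]/Ki = 1 + 3.53/2.18 = 2.619.
For an uncompetitive inhibitor, both parameters are divided by α, giving Vmax/α and Km/α: Km,app = 0.162 μM, Vmax,app = 3.79 mM/s.
v = Vmax,app·[S]/(Km,app + [S]) = 3.79 × 0.108/(0.162 + 0.108) = 1.52 mM/s.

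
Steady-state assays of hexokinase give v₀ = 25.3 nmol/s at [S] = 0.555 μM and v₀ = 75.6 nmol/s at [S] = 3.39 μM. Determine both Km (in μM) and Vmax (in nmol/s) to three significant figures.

From v = Vmax[S]/(Km+[S]), each point gives Vmax = v(Km+[S])/[S].
Equating: 25.3(Km+0.555)/0.555 = 75.6(Km+3.39)/3.39.
45.59·Km + 25.3 = 22.30·Km + 75.6, so (45.59 − 22.30)·Km = 75.6 − 25.3.
Km = 50.30/23.28 = 2.16 μM; then Vmax = 25.3(2.16+0.555)/0.555 = 124 nmol/s.

Km = 2.16 μM; Vmax = 124 nmol/s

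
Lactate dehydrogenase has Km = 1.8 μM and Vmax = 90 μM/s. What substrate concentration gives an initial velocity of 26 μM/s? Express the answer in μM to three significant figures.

Rearranging v = Vmax[S]/(Km+[S]) gives [S] = Km·v/(Vmax − v).
[S] = 1.8 × 26 / (90 − 26) = 46.80/64.00 = 0.731 μM.

0.731 μM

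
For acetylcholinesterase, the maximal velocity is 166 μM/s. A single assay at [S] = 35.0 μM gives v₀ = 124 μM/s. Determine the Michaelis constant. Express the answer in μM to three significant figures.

11.9 μM

From v = Vmax[S]/(Km+[S]), Km = [S](Vmax − v)/v.
Km = 35.0 × (166 − 124) / 124 = 1470/124 = 11.9 μM.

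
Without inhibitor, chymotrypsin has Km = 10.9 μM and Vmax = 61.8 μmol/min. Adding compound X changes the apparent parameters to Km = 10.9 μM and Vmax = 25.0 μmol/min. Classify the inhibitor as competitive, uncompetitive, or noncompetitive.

noncompetitive

Vmax decreases (61.8 → 25.0 μmol/min) while Km is unchanged — pure noncompetitive inhibition.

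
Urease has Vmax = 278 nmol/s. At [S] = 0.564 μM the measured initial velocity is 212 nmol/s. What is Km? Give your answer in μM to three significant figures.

0.176 μM

v/Vmax = 212/278 = 0.7626 = [S]/(Km+[S]).
So Km + [S] = [S]/0.7626 = 0.7396 μM, giving Km = 0.7396 − 0.564 = 0.176 μM.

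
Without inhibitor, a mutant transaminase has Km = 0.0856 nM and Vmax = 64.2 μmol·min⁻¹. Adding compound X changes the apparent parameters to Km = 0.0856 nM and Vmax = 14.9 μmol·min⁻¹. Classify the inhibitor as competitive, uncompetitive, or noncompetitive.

noncompetitive

Vmax decreases (64.2 → 14.9 μmol·min⁻¹) while Km is unchanged — pure noncompetitive inhibition.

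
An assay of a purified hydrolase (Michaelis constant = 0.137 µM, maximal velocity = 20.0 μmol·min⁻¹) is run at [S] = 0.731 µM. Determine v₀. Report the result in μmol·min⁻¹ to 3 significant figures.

16.8 μmol·min⁻¹

[S]/(Km+[S]) = 0.731/0.8680 = 0.8422, the fractional saturation.
v = 0.8422 × Vmax = 0.8422 × 20.0 = 16.8 μmol·min⁻¹.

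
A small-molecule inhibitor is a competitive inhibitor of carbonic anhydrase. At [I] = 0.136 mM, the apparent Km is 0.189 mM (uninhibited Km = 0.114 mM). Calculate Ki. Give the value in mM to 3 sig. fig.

Competitive: Km,app = α·Km with α = 1 + [I]/Ki.
α = Km,app/Km = 0.189/0.114 = 1.658.
Ki = [I]/(α − 1) = 0.136/0.6579 = 0.207 mM.

0.207 mM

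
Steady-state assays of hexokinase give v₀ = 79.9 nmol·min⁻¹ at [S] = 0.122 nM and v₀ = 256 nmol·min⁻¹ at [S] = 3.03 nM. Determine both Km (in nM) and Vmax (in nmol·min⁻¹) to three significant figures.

Km = 0.309 nM; Vmax = 282 nmol·min⁻¹

From v = Vmax[S]/(Km+[S]), each point gives Vmax = v(Km+[S])/[S].
Equating: 79.9(Km+0.122)/0.122 = 256(Km+3.03)/3.03.
654.9·Km + 79.9 = 84.49·Km + 256, so (654.9 − 84.49)·Km = 256 − 79.9.
Km = 176.1/570.4 = 0.309 nM; then Vmax = 79.9(0.309+0.122)/0.122 = 282 nmol·min⁻¹.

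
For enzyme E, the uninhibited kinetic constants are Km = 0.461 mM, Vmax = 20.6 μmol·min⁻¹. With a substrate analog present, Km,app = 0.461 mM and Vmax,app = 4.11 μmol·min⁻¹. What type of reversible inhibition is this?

Vmax decreases (20.6 → 4.11 μmol·min⁻¹) while Km is unchanged — pure noncompetitive inhibition.

noncompetitive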